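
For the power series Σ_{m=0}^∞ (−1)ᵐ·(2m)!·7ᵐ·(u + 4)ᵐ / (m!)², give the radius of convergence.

R = 1/28

By the ratio test, |a_{m+1}/a_m| = (2m+1)·(2m+2)/(m+1)² · 7 → 28.
The series converges when 28 · |u + 4| < 1, giving R = 1/28.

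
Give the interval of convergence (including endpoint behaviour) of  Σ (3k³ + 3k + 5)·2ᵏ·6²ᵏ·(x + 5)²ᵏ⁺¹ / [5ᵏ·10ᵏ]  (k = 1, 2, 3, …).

The ratio of consecutive coefficients is [(3(k+1)³ + 3(k+1) + 5)/(3k³ + 3k + 5)] · 2·36/(5·10) → 36/25.
Since the exponent of (x + 5) increases by 2 each term, convergence requires |x + 5|² < 25/36, hence R = 5/6.
When x = -25/6, the k-th term does not approach 0; divergence by the term test.
When x = -35/6, the terms have absolute value of order k³, which does not tend to 0, so the series diverges by the divergence test.

(-35/6, -25/6)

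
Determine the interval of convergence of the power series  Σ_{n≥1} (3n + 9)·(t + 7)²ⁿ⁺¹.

By the ratio test, |a_{n+1}/a_n| = (3(n+1) + 9)/(3n + 9) → 1.
Since the exponent of (t + 7) increases by 2 each term, convergence requires |t + 7|² < 1, hence R = 1.
Check t = -6: the terms do not tend to 0, so the series diverges.
Check t = -8: the n-th term does not approach 0; divergence by the term test.

(-8, -6)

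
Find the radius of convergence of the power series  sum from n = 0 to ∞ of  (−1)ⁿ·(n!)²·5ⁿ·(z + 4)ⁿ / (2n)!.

Apply the ratio test: |a_{n+1}| / |a_n| = (n+1)²/[(2n+1)·(2n+2)] · 5, which tends to 5/4 as n → ∞.
Hence the series converges for |z + 4| < 1/(5/4) = 4/5, so the radius of convergence is 4/5.

R = 4/5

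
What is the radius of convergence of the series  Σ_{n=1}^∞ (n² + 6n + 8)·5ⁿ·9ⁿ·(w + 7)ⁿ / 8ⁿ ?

R = 8/45

By the ratio test, |a_{n+1}/a_n| = [((n+1)² + 6(n+1) + 8)/(n² + 6n + 8)] · 5·9/8 → 45/8.
Convergence for |w + 7| · 45/8 < 1, i.e. |w + 7| < 8/45. So R = 8/45.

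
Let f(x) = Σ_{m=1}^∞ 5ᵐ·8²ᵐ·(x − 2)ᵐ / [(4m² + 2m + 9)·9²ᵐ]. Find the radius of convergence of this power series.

R = 81/320

The ratio of consecutive coefficients is [(4m² + 2m + 9)/(4(m+1)² + 2(m+1) + 9)] · 5·64/81 → 320/81.
Hence the series converges for |x − 2| < 1/(320/81) = 81/320, so the radius of convergence is 81/320.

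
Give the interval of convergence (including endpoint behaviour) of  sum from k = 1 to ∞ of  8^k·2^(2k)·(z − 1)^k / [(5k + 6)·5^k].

[27/32, 37/32)

Ratio test: |a_{k+1}/a_k| = [(5k + 6)/(5(k+1) + 6)] · 8·4/5 → 32/5 as k → ∞.
Convergence for |z − 1| · 32/5 < 1, i.e. |z − 1| < 5/32. So R = 5/32.
Endpoint z = 37/32: the terms behave like c/k; limit comparison with the harmonic series gives divergence.
Endpoint z = 27/32: an alternating series whose terms decrease to 0 in absolute value, so it converges by the Leibniz criterion.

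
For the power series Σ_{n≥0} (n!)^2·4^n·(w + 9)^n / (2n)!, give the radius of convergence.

The ratio of consecutive coefficients is (n+1)²/[(2n+1)·(2n+2)] · 4 → 1.
Hence R = 1.

R = 1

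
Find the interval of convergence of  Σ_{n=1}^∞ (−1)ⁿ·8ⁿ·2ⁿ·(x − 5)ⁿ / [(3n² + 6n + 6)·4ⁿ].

[19/4, 21/4]

By the ratio test, |a_{n+1}/a_n| = [(3n² + 6n + 6)/(3(n+1)² + 6(n+1) + 6)] · 8·2/4 → 4.
Convergence for |x − 5| · 4 < 1, i.e. |x − 5| < 1/4. So R = 1/4.
At x = 21/4: the series is dominated by a constant times Σ 1/n², which converges (p = 2 > 1).
Endpoint x = 19/4: the series is dominated by a constant times Σ 1/n², which converges (p = 2 > 1).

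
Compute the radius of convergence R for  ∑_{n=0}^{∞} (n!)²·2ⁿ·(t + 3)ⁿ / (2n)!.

R = 2

Ratio test: |a_{n+1}/a_n| = (n+1)²/[(2n+1)·(2n+2)] · 2 → 1/2 as n → ∞.
Thus R = 1/(1/2) = 2.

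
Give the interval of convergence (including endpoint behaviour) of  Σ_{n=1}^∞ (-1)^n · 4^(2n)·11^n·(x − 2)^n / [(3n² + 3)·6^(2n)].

[79/44, 97/44]

By the ratio test, |a_{n+1}/a_n| = [(3n² + 3)/(3(n+1)² + 3)] · 16·11/36 → 44/9.
The series converges when 44/9 · |x − 2| < 1, giving R = 9/44.
Endpoint x = 97/44: absolute convergence follows by limit comparison with Σ 1/n².
At x = 79/44: the terms are on the order of 1/n², so the series converges absolutely by comparison with the p-series (p = 2 > 1).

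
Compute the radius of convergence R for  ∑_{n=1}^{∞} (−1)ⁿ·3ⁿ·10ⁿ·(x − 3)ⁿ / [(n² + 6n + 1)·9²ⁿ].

The ratio of consecutive coefficients is [(n² + 6n + 1)/((n+1)² + 6(n+1) + 1)] · 3·10/81 → 10/27.
The series converges when 10/27 · |x − 3| < 1, giving R = 27/10.

R = 27/10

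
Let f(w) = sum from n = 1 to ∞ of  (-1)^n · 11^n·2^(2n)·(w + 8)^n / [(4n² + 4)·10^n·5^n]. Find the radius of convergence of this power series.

R = 25/22

Ratio test: |a_{n+1}/a_n| = [(4n² + 4)/(4(n+1)² + 4)] · 11·4/(10·5) → 22/25 as n → ∞.
Convergence for |w + 8| · 22/25 < 1, i.e. |w + 8| < 25/22. So R = 25/22.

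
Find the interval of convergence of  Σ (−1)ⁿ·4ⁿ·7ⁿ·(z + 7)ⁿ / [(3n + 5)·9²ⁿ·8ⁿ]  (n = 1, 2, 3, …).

(-211/7, 113/7]

The ratio of consecutive coefficients is [(3n + 5)/(3(n+1) + 5)] · 4·7/(81·8) → 7/162.
Convergence for |z + 7| · 7/162 < 1, i.e. |z + 7| < 162/7. So R = 162/7.
Check z = 113/7: convergence follows from the alternating series test (terms decrease monotonically to 0).
When z = -211/7, the terms are asymptotic to a nonzero constant times 1/n, so the series diverges by limit comparison with Σ 1/n.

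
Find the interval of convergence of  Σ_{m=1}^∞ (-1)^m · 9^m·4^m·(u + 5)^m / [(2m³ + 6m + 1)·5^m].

[-185/36, -175/36]

By the ratio test, |a_{m+1}/a_m| = [(2m³ + 6m + 1)/(2(m+1)³ + 6(m+1) + 1)] · 9·4/5 → 36/5.
Convergence for |u + 5| · 36/5 < 1, i.e. |u + 5| < 5/36. So R = 5/36.
When u = -175/36, the terms are on the order of 1/m³, so the series converges absolutely by comparison with the p-series (p = 3 > 1).
When u = -185/36, the terms are on the order of 1/m³, so the series converges absolutely by comparison with the p-series (p = 3 > 1).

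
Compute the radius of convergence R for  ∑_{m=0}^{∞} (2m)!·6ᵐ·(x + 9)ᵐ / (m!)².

Ratio test: |a_{m+1}/a_m| = (2m+1)·(2m+2)/(m+1)² · 6 → 24 as m → ∞.
Thus R = 1/(24) = 1/24.

R = 1/24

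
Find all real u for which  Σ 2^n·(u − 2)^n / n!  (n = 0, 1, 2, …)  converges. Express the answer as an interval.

Ratio test: |a_{n+1}/a_n| = 2 · 1/(n+1) → 0 as n → ∞.
The ratio tends to 0 regardless of u, hence R = ∞.

(−∞, ∞)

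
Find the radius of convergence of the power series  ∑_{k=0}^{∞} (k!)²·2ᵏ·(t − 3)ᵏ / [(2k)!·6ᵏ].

R = 12

Apply the ratio test: |a_{k+1}| / |a_k| = (k+1)²/[(2k+1)·(2k+2)] · 2/6, which tends to 1/12 as k → ∞.
Convergence for |t − 3| · 1/12 < 1, i.e. |t − 3| < 12. So R = 12.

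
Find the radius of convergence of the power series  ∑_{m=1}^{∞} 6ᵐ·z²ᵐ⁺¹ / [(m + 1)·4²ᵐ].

By the ratio test, |a_{m+1}/a_m| = [(m + 1)/((m+1) + 1)] · 6/16 → 3/8.
Writing y = z², the series in y has radius 8/3, so |z| < √(8/3) and R = 2√6/3.

R = 2√6/3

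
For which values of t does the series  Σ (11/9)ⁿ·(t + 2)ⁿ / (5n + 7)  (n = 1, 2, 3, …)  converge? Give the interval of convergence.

Ratio test: |a_{n+1}/a_n| = [(5n + 7)/(5(n+1) + 7)] · 11/9 → 11/9 as n → ∞.
Thus R = 1/(11/9) = 9/11.
Check t = -13/11: the terms behave like c/n; limit comparison with the harmonic series gives divergence.
At t = -31/11: the terms alternate in sign and decrease monotonically to 0 in absolute value (size ~ c/n), so the alternating series test gives convergence.

[-31/11, -13/11)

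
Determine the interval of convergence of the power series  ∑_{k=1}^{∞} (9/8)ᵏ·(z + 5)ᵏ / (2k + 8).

The ratio of consecutive coefficients is [(2k + 8)/(2(k+1) + 8)] · 9/8 → 9/8.
Convergence for |z + 5| · 9/8 < 1, i.e. |z + 5| < 8/9. So R = 8/9.
Check z = -37/9: comparison with the harmonic series Σ 1/k shows the series diverges.
At z = -53/9: the terms alternate in sign and decrease monotonically to 0 in absolute value (size ~ c/k), so the alternating series test gives convergence.

[-53/9, -37/9)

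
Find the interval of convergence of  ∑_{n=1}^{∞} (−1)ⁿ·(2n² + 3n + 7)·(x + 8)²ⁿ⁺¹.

(-9, -7)

The ratio of consecutive coefficients is (2(n+1)² + 3(n+1) + 7)/(2n² + 3n + 7) → 1.
Since the exponent of (x + 8) increases by 2 each term, convergence requires |x + 8|² < 1, hence R = 1.
When x = -7, the terms do not tend to 0, so the series diverges.
Endpoint x = -9: the n-th term does not approach 0; divergence by the term test.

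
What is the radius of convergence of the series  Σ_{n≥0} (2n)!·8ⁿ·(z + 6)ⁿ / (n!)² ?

R = 1/32

Apply the ratio test: |a_{n+1}| / |a_n| = (2n+1)·(2n+2)/(n+1)² · 8, which tends to 32 as n → ∞.
The series converges when 32 · |z + 6| < 1, giving R = 1/32.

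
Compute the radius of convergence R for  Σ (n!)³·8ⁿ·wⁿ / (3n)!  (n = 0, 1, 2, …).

R = 27/8

By the ratio test, |a_{n+1}/a_n| = (n+1)³/[(3n+1)·(3n+2)·(3n+3)] · 8 → 8/27.
Convergence for |w| · 8/27 < 1, i.e. |w| < 27/8. So R = 27/8.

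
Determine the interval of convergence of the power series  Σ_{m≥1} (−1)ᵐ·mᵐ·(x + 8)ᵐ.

Root test: |a_m|^(1/m) = m → ∞.
Since the m-th root of |a_m| is unbounded, the series converges only at x = -8; R = 0.

{-8}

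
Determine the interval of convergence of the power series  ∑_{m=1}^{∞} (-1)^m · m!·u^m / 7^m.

{0}

Apply the ratio test: |a_{m+1}| / |a_m| = (m+1) · 1/7, which tends to ∞ as m → ∞.
The terms grow without bound for any u ≠ 0, so R = 0 (convergence only at u = 0).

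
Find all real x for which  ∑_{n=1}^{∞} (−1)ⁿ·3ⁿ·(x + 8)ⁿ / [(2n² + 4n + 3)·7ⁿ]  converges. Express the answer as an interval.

[-31/3, -17/3]

The ratio of consecutive coefficients is [(2n² + 4n + 3)/(2(n+1)² + 4(n+1) + 3)] · 3/7 → 3/7.
The series converges when 3/7 · |x + 8| < 1, giving R = 7/3.
Check x = -17/3: absolute convergence follows by limit comparison with Σ 1/n².
Endpoint x = -31/3: absolute convergence follows by limit comparison with Σ 1/n².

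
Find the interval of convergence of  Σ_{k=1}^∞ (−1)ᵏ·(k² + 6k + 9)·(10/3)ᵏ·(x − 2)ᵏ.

(17/10, 23/10)

Apply the ratio test: |a_{k+1}| / |a_k| = [((k+1)² + 6(k+1) + 9)/(k² + 6k + 9)] · 10/3, which tends to 10/3 as k → ∞.
Hence the series converges for |x − 2| < 1/(10/3) = 3/10, so the radius of convergence is 3/10.
Endpoint x = 23/10: the terms do not tend to 0, so the series diverges.
Check x = 17/10: the terms do not tend to 0, so the series diverges.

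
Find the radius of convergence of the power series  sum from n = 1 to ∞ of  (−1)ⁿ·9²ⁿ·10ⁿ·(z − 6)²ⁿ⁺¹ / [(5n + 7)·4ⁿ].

R = √10/45

Ratio test: |a_{n+1}/a_n| = [(5n + 7)/(5(n+1) + 7)] · 81·10/4 → 405/2 as n → ∞.
Writing y = (z − 6)², the series in y has radius 2/405, so |z − 6| < √(2/405) and R = √10/45.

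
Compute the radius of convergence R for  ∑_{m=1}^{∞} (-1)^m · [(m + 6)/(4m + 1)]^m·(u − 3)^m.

R = 4

Applying the root test, |a_m|^(1/m) = (m + 6)/(4m + 1) → 1/4.
Hence the series converges for |u − 3| < 1/(1/4) = 4, so the radius of convergence is 4.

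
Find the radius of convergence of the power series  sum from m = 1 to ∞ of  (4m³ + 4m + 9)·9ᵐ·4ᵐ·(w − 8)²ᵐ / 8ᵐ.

R = √2/3

Ratio test: |a_{m+1}/a_m| = [(4(m+1)³ + 4(m+1) + 9)/(4m³ + 4m + 9)] · 9·4/8 → 9/2 as m → ∞.
Since the exponent of (w − 8) increases by 2 each term, convergence requires |w − 8|² < 2/9, hence R = √2/3.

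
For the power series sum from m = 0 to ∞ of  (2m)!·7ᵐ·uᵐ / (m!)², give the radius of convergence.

R = 1/28

Ratio test: |a_{m+1}/a_m| = (2m+1)·(2m+2)/(m+1)² · 7 → 28 as m → ∞.
The series converges when 28 · |u| < 1, giving R = 1/28.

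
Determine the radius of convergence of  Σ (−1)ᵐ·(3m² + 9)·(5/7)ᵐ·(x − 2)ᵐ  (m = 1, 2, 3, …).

R = 7/5

The ratio of consecutive coefficients is [(3(m+1)² + 9)/(3m² + 9)] · 5/7 → 5/7.
Thus R = 1/(5/7) = 7/5.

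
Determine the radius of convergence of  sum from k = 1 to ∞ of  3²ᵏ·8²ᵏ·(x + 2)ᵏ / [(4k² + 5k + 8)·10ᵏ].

By the ratio test, |a_{k+1}/a_k| = [(4k² + 5k + 8)/(4(k+1)² + 5(k+1) + 8)] · 9·64/10 → 288/5.
Hence the series converges for |x + 2| < 1/(288/5) = 5/288, so the radius of convergence is 5/288.

R = 5/288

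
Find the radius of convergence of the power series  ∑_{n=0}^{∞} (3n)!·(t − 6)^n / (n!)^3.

R = 1/27

The ratio of consecutive coefficients is (3n+1)·(3n+2)·(3n+3)/(n+1)³ → 27.
Thus R = 1/(27) = 1/27.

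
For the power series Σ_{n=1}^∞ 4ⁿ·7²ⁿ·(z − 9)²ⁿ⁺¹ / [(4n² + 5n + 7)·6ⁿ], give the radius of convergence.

The ratio of consecutive coefficients is [(4n² + 5n + 7)/(4(n+1)² + 5(n+1) + 7)] · 4·49/6 → 98/3.
Successive powers of (z − 9) differ by 2, so the series converges when |z − 9|² · 98/3 < 1, i.e. |z − 9| < √(3/98). So R = √6/14.

R = √6/14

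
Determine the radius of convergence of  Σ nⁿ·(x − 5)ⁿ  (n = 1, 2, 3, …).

By the Cauchy root test, |a_n|^(1/n) = n → ∞.
Since the n-th root of |a_n| is unbounded, the series converges only at x = 5; R = 0.

R = 0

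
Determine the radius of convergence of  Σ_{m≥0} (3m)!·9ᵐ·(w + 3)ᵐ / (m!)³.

R = 1/243

Ratio test: |a_{m+1}/a_m| = (3m+1)·(3m+2)·(3m+3)/(m+1)³ · 9 → 243 as m → ∞.
Hence the series converges for |w + 3| < 1/(243) = 1/243, so the radius of convergence is 1/243.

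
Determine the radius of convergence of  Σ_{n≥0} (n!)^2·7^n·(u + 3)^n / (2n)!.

R = 4/7

By the ratio test, |a_{n+1}/a_n| = (n+1)²/[(2n+1)·(2n+2)] · 7 → 7/4.
Thus R = 1/(7/4) = 4/7.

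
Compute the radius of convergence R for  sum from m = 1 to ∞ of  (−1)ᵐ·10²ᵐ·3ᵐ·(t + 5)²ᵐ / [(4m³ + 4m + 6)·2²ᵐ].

By the ratio test, |a_{m+1}/a_m| = [(4m³ + 4m + 6)/(4(m+1)³ + 4(m+1) + 6)] · 100·3/4 → 75.
Successive powers of (t + 5) differ by 2, so the series converges when |t + 5|² · 75 < 1, i.e. |t + 5| < √(1/75). So R = √3/15.

R = √3/15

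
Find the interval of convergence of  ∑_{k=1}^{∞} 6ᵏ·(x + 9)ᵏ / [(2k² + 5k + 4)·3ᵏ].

By the ratio test, |a_{k+1}/a_k| = [(2k² + 5k + 4)/(2(k+1)² + 5(k+1) + 4)] · 6/3 → 2.
Thus R = 1/(2) = 1/2.
At x = -17/2: the series is dominated by a constant times Σ 1/k², which converges (p = 2 > 1).
Check x = -19/2: the series is dominated by a constant times Σ 1/k², which converges (p = 2 > 1).

[-19/2, -17/2]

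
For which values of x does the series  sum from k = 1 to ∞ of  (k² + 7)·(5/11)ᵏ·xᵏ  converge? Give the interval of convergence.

(-11/5, 11/5)

Apply the ratio test: |a_{k+1}| / |a_k| = [((k+1)² + 7)/(k² + 7)] · 5/11, which tends to 5/11 as k → ∞.
Hence the series converges for |x| < 1/(5/11) = 11/5, so the radius of convergence is 11/5.
Endpoint x = 11/5: the terms do not tend to 0, so the series diverges.
At x = -11/5: the terms do not tend to 0, so the series diverges.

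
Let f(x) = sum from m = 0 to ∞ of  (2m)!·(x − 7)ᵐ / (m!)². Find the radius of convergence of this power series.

Apply the ratio test: |a_{m+1}| / |a_m| = (2m+1)·(2m+2)/(m+1)², which tends to 4 as m → ∞.
Thus R = 1/(4) = 1/4.

R = 1/4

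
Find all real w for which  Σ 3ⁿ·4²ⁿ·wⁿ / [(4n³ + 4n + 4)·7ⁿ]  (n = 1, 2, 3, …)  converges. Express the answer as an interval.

By the ratio test, |a_{n+1}/a_n| = [(4n³ + 4n + 4)/(4(n+1)³ + 4(n+1) + 4)] · 3·16/7 → 48/7.
Thus R = 1/(48/7) = 7/48.
Check w = 7/48: the terms are on the order of 1/n³, so the series converges absolutely by comparison with the p-series (p = 3 > 1).
At w = -7/48: the series is dominated by a constant times Σ 1/n³, which converges (p = 3 > 1).

[-7/48, 7/48]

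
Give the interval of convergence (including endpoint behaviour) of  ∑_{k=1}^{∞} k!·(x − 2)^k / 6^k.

{2}

The ratio of consecutive coefficients is (k+1) · 1/6 → ∞.
The terms grow without bound for any (x − 2) ≠ 0, so R = 0 (convergence only at x = 2).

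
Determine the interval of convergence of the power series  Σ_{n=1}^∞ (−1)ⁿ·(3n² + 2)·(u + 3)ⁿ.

Ratio test: |a_{n+1}/a_n| = (3(n+1)² + 2)/(3n² + 2) → 1 as n → ∞.
So the series converges when |u + 3| < 1 and diverges when |u + 3| > 1; R = 1.
Endpoint u = -2: the terms do not tend to 0, so the series diverges.
Check u = -4: the terms have absolute value of order n², which does not tend to 0, so the series diverges by the divergence test.

(-4, -2)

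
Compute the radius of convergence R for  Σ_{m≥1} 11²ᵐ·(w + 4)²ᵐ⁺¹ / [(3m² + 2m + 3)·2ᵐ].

Ratio test: |a_{m+1}/a_m| = [(3m² + 2m + 3)/(3(m+1)² + 2(m+1) + 3)] · 121/2 → 121/2 as m → ∞.
Successive powers of (w + 4) differ by 2, so the series converges when |w + 4|² · 121/2 < 1, i.e. |w + 4| < √(2/121). So R = √2/11.

R = √2/11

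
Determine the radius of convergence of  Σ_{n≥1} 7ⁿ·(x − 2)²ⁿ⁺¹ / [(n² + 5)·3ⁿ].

R = √21/7

Ratio test: |a_{n+1}/a_n| = [(n² + 5)/((n+1)² + 5)] · 7/3 → 7/3 as n → ∞.
Writing y = (x − 2)², the series in y has radius 3/7, so |x − 2| < √(3/7) and R = √21/7.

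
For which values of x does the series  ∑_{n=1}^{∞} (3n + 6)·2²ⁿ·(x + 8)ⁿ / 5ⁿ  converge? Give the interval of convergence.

By the ratio test, |a_{n+1}/a_n| = [(3(n+1) + 6)/(3n + 6)] · 4/5 → 4/5.
Convergence for |x + 8| · 4/5 < 1, i.e. |x + 8| < 5/4. So R = 5/4.
Check x = -27/4: the terms have absolute value of order n, which does not tend to 0, so the series diverges by the divergence test.
Check x = -37/4: the terms do not tend to 0, so the series diverges.

(-37/4, -27/4)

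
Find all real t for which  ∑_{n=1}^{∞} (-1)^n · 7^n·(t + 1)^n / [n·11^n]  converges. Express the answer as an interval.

(-18/7, 4/7]

Apply the ratio test: |a_{n+1}| / |a_n| = [n/(n+1)] · 7/11, which tends to 7/11 as n → ∞.
Thus R = 1/(7/11) = 11/7.
At t = 4/7: the terms alternate in sign and decrease monotonically to 0 in absolute value (size ~ c/n), so the alternating series test gives convergence.
Check t = -18/7: comparison with the harmonic series Σ 1/n shows the series diverges.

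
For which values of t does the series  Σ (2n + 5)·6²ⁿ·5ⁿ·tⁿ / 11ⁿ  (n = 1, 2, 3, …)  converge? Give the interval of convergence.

Ratio test: |a_{n+1}/a_n| = [(2(n+1) + 5)/(2n + 5)] · 36·5/11 → 180/11 as n → ∞.
Thus R = 1/(180/11) = 11/180.
At t = 11/180: the terms have absolute value of order n, which does not tend to 0, so the series diverges by the divergence test.
At t = -11/180: the n-th term does not approach 0; divergence by the term test.

(-11/180, 11/180)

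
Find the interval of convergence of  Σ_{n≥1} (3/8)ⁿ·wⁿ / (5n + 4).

By the ratio test, |a_{n+1}/a_n| = [(5n + 4)/(5(n+1) + 4)] · 3/8 → 3/8.
The series converges when 3/8 · |w| < 1, giving R = 8/3.
Endpoint w = 8/3: comparison with the harmonic series Σ 1/n shows the series diverges.
Check w = -8/3: an alternating series whose terms decrease to 0 in absolute value, so it converges by the Leibniz criterion.

[-8/3, 8/3)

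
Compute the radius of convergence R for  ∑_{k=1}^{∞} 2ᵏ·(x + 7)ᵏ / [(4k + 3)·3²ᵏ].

R = 9/2

By the ratio test, |a_{k+1}/a_k| = [(4k + 3)/(4(k+1) + 3)] · 2/9 → 2/9.
The series converges when 2/9 · |x + 7| < 1, giving R = 9/2.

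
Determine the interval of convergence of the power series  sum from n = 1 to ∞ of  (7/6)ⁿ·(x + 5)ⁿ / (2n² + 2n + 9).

Ratio test: |a_{n+1}/a_n| = [(2n² + 2n + 9)/(2(n+1)² + 2(n+1) + 9)] · 7/6 → 7/6 as n → ∞.
The series converges when 7/6 · |x + 5| < 1, giving R = 6/7.
Endpoint x = -29/7: the series is dominated by a constant times Σ 1/n², which converges (p = 2 > 1).
Check x = -41/7: absolute convergence follows by limit comparison with Σ 1/n².

[-41/7, -29/7]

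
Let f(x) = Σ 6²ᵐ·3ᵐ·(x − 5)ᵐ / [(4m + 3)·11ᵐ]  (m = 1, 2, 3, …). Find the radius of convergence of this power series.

R = 11/108

Ratio test: |a_{m+1}/a_m| = [(4m + 3)/(4(m+1) + 3)] · 36·3/11 → 108/11 as m → ∞.
Thus R = 1/(108/11) = 11/108.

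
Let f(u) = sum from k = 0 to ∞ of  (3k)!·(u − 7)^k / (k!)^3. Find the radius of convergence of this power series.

R = 1/27

Ratio test: |a_{k+1}/a_k| = (3k+1)·(3k+2)·(3k+3)/(k+1)³ → 27 as k → ∞.
Thus R = 1/(27) = 1/27.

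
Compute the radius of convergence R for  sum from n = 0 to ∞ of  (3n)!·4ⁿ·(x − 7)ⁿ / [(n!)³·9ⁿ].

The ratio of consecutive coefficients is (3n+1)·(3n+2)·(3n+3)/(n+1)³ · 4/9 → 12.
Thus R = 1/(12) = 1/12.

R = 1/12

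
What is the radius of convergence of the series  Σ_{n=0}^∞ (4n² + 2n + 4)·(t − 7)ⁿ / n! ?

R = ∞

The ratio of consecutive coefficients is (4(n+1)² + 2(n+1) + 4)/(4n² + 2n + 4) · 1/(n+1) → 0.
The ratio tends to 0 regardless of t, hence R = ∞.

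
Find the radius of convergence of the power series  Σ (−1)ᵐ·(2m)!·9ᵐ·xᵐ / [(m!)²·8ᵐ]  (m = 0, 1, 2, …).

R = 2/9

The ratio of consecutive coefficients is (2m+1)·(2m+2)/(m+1)² · 9/8 → 9/2.
The series converges when 9/2 · |x| < 1, giving R = 2/9.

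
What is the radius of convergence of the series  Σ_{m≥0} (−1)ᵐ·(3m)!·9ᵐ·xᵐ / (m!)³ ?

Ratio test: |a_{m+1}/a_m| = (3m+1)·(3m+2)·(3m+3)/(m+1)³ · 9 → 243 as m → ∞.
The series converges when 243 · |x| < 1, giving R = 1/243.

R = 1/243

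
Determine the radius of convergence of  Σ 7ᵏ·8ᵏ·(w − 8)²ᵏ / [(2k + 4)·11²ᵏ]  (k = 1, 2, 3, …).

R = 11√14/28

Apply the ratio test: |a_{k+1}| / |a_k| = [(2k + 4)/(2(k+1) + 4)] · 7·8/121, which tends to 56/121 as k → ∞.
Since the exponent of (w − 8) increases by 2 each term, convergence requires |w − 8|² < 121/56, hence R = 11√14/28.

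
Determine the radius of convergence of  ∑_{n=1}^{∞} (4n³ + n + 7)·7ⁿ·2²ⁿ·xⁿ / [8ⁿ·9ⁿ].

Apply the ratio test: |a_{n+1}| / |a_n| = [(4(n+1)³ + (n+1) + 7)/(4n³ + n + 7)] · 7·4/(8·9), which tends to 7/18 as n → ∞.
Hence the series converges for |x| < 1/(7/18) = 18/7, so the radius of convergence is 18/7.

R = 18/7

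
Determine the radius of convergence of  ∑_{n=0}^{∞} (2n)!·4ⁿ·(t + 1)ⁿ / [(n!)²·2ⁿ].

R = 1/8

Apply the ratio test: |a_{n+1}| / |a_n| = (2n+1)·(2n+2)/(n+1)² · 4/2, which tends to 8 as n → ∞.
Thus R = 1/(8) = 1/8.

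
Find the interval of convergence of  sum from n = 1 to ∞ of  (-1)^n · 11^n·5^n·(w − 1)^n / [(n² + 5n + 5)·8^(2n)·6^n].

[-329/55, 439/55]

The ratio of consecutive coefficients is [(n² + 5n + 5)/((n+1)² + 5(n+1) + 5)] · 11·5/(64·6) → 55/384.
The series converges when 55/384 · |w − 1| < 1, giving R = 384/55.
At w = 439/55: absolute convergence follows by limit comparison with Σ 1/n².
When w = -329/55, the terms are on the order of 1/n², so the series converges absolutely by comparison with the p-series (p = 2 > 1).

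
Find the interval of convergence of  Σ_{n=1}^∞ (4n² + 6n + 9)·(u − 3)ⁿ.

(2, 4)

Ratio test: |a_{n+1}/a_n| = (4(n+1)² + 6(n+1) + 9)/(4n² + 6n + 9) → 1 as n → ∞.
So the series converges when |u − 3| < 1 and diverges when |u − 3| > 1; R = 1.
Check u = 4: the n-th term does not approach 0; divergence by the term test.
When u = 2, the terms do not tend to 0, so the series diverges.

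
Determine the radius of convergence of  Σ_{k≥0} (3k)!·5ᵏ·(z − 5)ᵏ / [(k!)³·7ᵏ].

Apply the ratio test: |a_{k+1}| / |a_k| = (3k+1)·(3k+2)·(3k+3)/(k+1)³ · 5/7, which tends to 135/7 as k → ∞.
Convergence for |z − 5| · 135/7 < 1, i.e. |z − 5| < 7/135. So R = 7/135.

R = 7/135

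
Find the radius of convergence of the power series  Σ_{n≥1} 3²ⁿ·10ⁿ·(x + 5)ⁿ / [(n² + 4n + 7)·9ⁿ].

Apply the ratio test: |a_{n+1}| / |a_n| = [(n² + 4n + 7)/((n+1)² + 4(n+1) + 7)] · 9·10/9, which tends to 10 as n → ∞.
Convergence for |x + 5| · 10 < 1, i.e. |x + 5| < 1/10. So R = 1/10.

R = 1/10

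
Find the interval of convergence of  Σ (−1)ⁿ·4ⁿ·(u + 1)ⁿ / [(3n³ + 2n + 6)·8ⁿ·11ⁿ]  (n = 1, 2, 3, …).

[-23, 21]

Apply the ratio test: |a_{n+1}| / |a_n| = [(3n³ + 2n + 6)/(3(n+1)³ + 2(n+1) + 6)] · 4/(8·11), which tends to 1/22 as n → ∞.
The series converges when 1/22 · |u + 1| < 1, giving R = 22.
When u = 21, the terms are on the order of 1/n³, so the series converges absolutely by comparison with the p-series (p = 3 > 1).
Check u = -23: the series is dominated by a constant times Σ 1/n³, which converges (p = 3 > 1).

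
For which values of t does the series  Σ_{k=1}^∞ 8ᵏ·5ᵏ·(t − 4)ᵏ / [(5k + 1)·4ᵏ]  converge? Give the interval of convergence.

The ratio of consecutive coefficients is [(5k + 1)/(5(k+1) + 1)] · 8·5/4 → 10.
Convergence for |t − 4| · 10 < 1, i.e. |t − 4| < 1/10. So R = 1/10.
Endpoint t = 41/10: comparison with the harmonic series Σ 1/k shows the series diverges.
When t = 39/10, convergence follows from the alternating series test (terms decrease monotonically to 0).

[39/10, 41/10)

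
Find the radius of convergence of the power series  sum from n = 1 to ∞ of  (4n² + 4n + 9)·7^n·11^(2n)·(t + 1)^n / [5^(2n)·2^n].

R = 50/847

By the ratio test, |a_{n+1}/a_n| = [(4(n+1)² + 4(n+1) + 9)/(4n² + 4n + 9)] · 7·121/(25·2) → 847/50.
Hence the series converges for |t + 1| < 1/(847/50) = 50/847, so the radius of convergence is 50/847.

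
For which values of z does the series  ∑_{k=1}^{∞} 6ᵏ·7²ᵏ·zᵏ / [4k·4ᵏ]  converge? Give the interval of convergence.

By the ratio test, |a_{k+1}/a_k| = [4k/4(k+1)] · 6·49/4 → 147/2.
The series converges when 147/2 · |z| < 1, giving R = 2/147.
Check z = 2/147: the terms are asymptotic to a nonzero constant times 1/k, so the series diverges by limit comparison with Σ 1/k.
Endpoint z = -2/147: an alternating series whose terms decrease to 0 in absolute value, so it converges by the Leibniz criterion.

[-2/147, 2/147)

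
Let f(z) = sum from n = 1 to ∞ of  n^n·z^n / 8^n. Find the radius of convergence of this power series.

Root test: |a_n|^(1/n) = n/8 → ∞.
The root grows without bound, so R = 0 (convergence only at z = 0).

R = 0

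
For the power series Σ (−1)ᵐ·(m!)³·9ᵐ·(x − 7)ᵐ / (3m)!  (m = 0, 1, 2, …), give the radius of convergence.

R = 3

By the ratio test, |a_{m+1}/a_m| = (m+1)³/[(3m+1)·(3m+2)·(3m+3)] · 9 → 1/3.
Hence the series converges for |x − 7| < 1/(1/3) = 3, so the radius of convergence is 3.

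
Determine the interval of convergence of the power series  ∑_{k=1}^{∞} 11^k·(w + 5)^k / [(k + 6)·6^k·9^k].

[-109/11, -1/11)

Apply the ratio test: |a_{k+1}| / |a_k| = [(k + 6)/((k+1) + 6)] · 11/(6·9), which tends to 11/54 as k → ∞.
Convergence for |w + 5| · 11/54 < 1, i.e. |w + 5| < 54/11. So R = 54/11.
Check w = -1/11: the terms behave like c/k; limit comparison with the harmonic series gives divergence.
At w = -109/11: convergence follows from the alternating series test (terms decrease monotonically to 0).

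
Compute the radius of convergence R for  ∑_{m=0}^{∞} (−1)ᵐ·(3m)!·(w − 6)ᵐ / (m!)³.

By the ratio test, |a_{m+1}/a_m| = (3m+1)·(3m+2)·(3m+3)/(m+1)³ → 27.
The series converges when 27 · |w − 6| < 1, giving R = 1/27.

R = 1/27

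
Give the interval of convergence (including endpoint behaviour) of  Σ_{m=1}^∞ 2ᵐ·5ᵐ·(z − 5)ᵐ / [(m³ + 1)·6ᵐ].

[22/5, 28/5]

Ratio test: |a_{m+1}/a_m| = [(m³ + 1)/((m+1)³ + 1)] · 2·5/6 → 5/3 as m → ∞.
Convergence for |z − 5| · 5/3 < 1, i.e. |z − 5| < 3/5. So R = 3/5.
Check z = 28/5: the terms are on the order of 1/m³, so the series converges absolutely by comparison with the p-series (p = 3 > 1).
When z = 22/5, the series is dominated by a constant times Σ 1/m³, which converges (p = 3 > 1).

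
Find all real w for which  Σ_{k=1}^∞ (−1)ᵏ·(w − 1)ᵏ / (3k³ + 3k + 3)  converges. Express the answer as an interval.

The ratio of consecutive coefficients is (3k³ + 3k + 3)/(3(k+1)³ + 3(k+1) + 3) → 1.
Hence R = 1.
When w = 2, the series is dominated by a constant times Σ 1/k³, which converges (p = 3 > 1).
At w = 0: absolute convergence follows by limit comparison with Σ 1/k³.

[0, 2]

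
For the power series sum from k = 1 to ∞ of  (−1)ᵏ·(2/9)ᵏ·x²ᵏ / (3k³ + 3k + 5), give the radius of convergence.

R = 3√2/2

By the ratio test, |a_{k+1}/a_k| = [(3k³ + 3k + 5)/(3(k+1)³ + 3(k+1) + 5)] · 2/9 → 2/9.
Since the exponent of x increases by 2 each term, convergence requires |x|² < 9/2, hence R = 3√2/2.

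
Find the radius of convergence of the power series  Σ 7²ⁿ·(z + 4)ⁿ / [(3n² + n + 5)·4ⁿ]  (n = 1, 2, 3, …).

The ratio of consecutive coefficients is [(3n² + n + 5)/(3(n+1)² + (n+1) + 5)] · 49/4 → 49/4.
Thus R = 1/(49/4) = 4/49.

R = 4/49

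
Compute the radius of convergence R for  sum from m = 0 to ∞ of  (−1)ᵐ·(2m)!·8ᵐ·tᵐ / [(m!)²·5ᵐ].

R = 5/32

By the ratio test, |a_{m+1}/a_m| = (2m+1)·(2m+2)/(m+1)² · 8/5 → 32/5.
Thus R = 1/(32/5) = 5/32.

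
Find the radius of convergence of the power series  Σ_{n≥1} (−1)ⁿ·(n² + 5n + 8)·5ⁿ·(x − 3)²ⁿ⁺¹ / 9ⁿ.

R = 3√5/5

By the ratio test, |a_{n+1}/a_n| = [((n+1)² + 5(n+1) + 8)/(n² + 5n + 8)] · 5/9 → 5/9.
Since the exponent of (x − 3) increases by 2 each term, convergence requires |x − 3|² < 9/5, hence R = 3√5/5.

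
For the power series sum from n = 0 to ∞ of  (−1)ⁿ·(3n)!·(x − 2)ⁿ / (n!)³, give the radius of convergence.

Ratio test: |a_{n+1}/a_n| = (3n+1)·(3n+2)·(3n+3)/(n+1)³ → 27 as n → ∞.
The series converges when 27 · |x − 2| < 1, giving R = 1/27.

R = 1/27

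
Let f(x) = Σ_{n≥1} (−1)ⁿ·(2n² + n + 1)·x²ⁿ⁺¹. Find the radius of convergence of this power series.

R = 1

By the ratio test, |a_{n+1}/a_n| = (2(n+1)² + (n+1) + 1)/(2n² + n + 1) → 1.
Since the exponent of x increases by 2 each term, convergence requires |x|² < 1, hence R = 1.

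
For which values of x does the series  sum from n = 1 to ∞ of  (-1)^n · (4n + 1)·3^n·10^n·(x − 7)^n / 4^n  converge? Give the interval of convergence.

Apply the ratio test: |a_{n+1}| / |a_n| = [(4(n+1) + 1)/(4n + 1)] · 3·10/4, which tends to 15/2 as n → ∞.
The series converges when 15/2 · |x − 7| < 1, giving R = 2/15.
Endpoint x = 107/15: the terms have absolute value of order n, which does not tend to 0, so the series diverges by the divergence test.
At x = 103/15: the terms do not tend to 0, so the series diverges.

(103/15, 107/15)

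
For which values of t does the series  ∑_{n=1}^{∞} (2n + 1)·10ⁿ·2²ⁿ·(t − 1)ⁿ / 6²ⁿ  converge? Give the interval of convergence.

(1/10, 19/10)

By the ratio test, |a_{n+1}/a_n| = [(2(n+1) + 1)/(2n + 1)] · 10·4/36 → 10/9.
The series converges when 10/9 · |t − 1| < 1, giving R = 9/10.
When t = 19/10, the terms do not tend to 0, so the series diverges.
When t = 1/10, the n-th term does not approach 0; divergence by the term test.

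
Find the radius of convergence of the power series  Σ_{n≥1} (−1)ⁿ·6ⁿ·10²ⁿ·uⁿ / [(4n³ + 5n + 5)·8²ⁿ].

Apply the ratio test: |a_{n+1}| / |a_n| = [(4n³ + 5n + 5)/(4(n+1)³ + 5(n+1) + 5)] · 6·100/64, which tends to 75/8 as n → ∞.
Hence the series converges for |u| < 1/(75/8) = 8/75, so the radius of convergence is 8/75.

R = 8/75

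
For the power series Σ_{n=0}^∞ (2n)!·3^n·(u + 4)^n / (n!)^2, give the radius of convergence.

By the ratio test, |a_{n+1}/a_n| = (2n+1)·(2n+2)/(n+1)² · 3 → 12.
Convergence for |u + 4| · 12 < 1, i.e. |u + 4| < 1/12. So R = 1/12.

R = 1/12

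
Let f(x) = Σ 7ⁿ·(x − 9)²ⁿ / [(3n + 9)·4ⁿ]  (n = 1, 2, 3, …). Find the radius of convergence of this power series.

R = 2√7/7

By the ratio test, |a_{n+1}/a_n| = [(3n + 9)/(3(n+1) + 9)] · 7/4 → 7/4.
Since the exponent of (x − 9) increases by 2 each term, convergence requires |x − 9|² < 4/7, hence R = 2√7/7.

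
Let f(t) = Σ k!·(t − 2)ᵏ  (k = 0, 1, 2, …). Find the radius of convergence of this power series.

R = 0

Ratio test: |a_{k+1}/a_k| = (k+1) → ∞ as k → ∞.
Since the ratio → ∞, the series diverges for every t ≠ 2, and R = 0.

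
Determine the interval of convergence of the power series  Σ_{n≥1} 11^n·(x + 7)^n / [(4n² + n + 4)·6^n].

Ratio test: |a_{n+1}/a_n| = [(4n² + n + 4)/(4(n+1)² + (n+1) + 4)] · 11/6 → 11/6 as n → ∞.
Convergence for |x + 7| · 11/6 < 1, i.e. |x + 7| < 6/11. So R = 6/11.
Endpoint x = -71/11: the series is dominated by a constant times Σ 1/n², which converges (p = 2 > 1).
Check x = -83/11: the series is dominated by a constant times Σ 1/n², which converges (p = 2 > 1).

[-83/11, -71/11]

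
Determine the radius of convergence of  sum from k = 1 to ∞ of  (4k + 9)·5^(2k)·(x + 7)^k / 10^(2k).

The ratio of consecutive coefficients is [(4(k+1) + 9)/(4k + 9)] · 25/100 → 1/4.
The series converges when 1/4 · |x + 7| < 1, giving R = 4.

R = 4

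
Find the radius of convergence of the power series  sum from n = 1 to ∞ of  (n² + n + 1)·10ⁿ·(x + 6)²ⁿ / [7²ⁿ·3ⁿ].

R = 7√30/10

Apply the ratio test: |a_{n+1}| / |a_n| = [((n+1)² + (n+1) + 1)/(n² + n + 1)] · 10/(49·3), which tends to 10/147 as n → ∞.
Writing y = (x + 6)², the series in y has radius 147/10, so |x + 6| < √(147/10) and R = 7√30/10.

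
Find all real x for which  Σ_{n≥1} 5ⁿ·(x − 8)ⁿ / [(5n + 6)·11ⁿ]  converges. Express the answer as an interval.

[29/5, 51/5)

Apply the ratio test: |a_{n+1}| / |a_n| = [(5n + 6)/(5(n+1) + 6)] · 5/11, which tends to 5/11 as n → ∞.
Hence the series converges for |x − 8| < 1/(5/11) = 11/5, so the radius of convergence is 11/5.
Endpoint x = 51/5: the terms are asymptotic to a nonzero constant times 1/n, so the series diverges by limit comparison with Σ 1/n.
When x = 29/5, the terms alternate in sign and decrease monotonically to 0 in absolute value (size ~ c/n), so the alternating series test gives convergence.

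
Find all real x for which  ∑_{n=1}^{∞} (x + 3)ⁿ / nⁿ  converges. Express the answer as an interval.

(−∞, ∞)

Applying the root test, |a_n|^(1/n) = 1/n → 0.
Since the n-th root of |a_n| tends to 0, the series converges for all real x; R = ∞.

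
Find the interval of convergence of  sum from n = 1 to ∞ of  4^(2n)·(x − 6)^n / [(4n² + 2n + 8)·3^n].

Ratio test: |a_{n+1}/a_n| = [(4n² + 2n + 8)/(4(n+1)² + 2(n+1) + 8)] · 16/3 → 16/3 as n → ∞.
Thus R = 1/(16/3) = 3/16.
Endpoint x = 99/16: the series is dominated by a constant times Σ 1/n², which converges (p = 2 > 1).
When x = 93/16, the terms are on the order of 1/n², so the series converges absolutely by comparison with the p-series (p = 2 > 1).

[93/16, 99/16]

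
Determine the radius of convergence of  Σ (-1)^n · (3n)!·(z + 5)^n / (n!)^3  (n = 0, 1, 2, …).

R = 1/27

By the ratio test, |a_{n+1}/a_n| = (3n+1)·(3n+2)·(3n+3)/(n+1)³ → 27.
Hence the series converges for |z + 5| < 1/(27) = 1/27, so the radius of convergence is 1/27.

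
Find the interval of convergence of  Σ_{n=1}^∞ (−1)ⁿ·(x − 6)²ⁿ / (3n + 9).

Apply the ratio test: |a_{n+1}| / |a_n| = (3n + 9)/(3(n+1) + 9), which tends to 1 as n → ∞.
Since the exponent of (x − 6) increases by 2 each term, convergence requires |x − 6|² < 1, hence R = 1.
When x = 7, an alternating series whose terms decrease to 0 in absolute value, so it converges by the Leibniz criterion.
Endpoint x = 5: an alternating series whose terms decrease to 0 in absolute value, so it converges by the Leibniz criterion.

[5, 7]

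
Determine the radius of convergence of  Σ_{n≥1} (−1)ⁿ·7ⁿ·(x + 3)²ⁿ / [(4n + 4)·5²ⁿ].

Ratio test: |a_{n+1}/a_n| = [(4n + 4)/(4(n+1) + 4)] · 7/25 → 7/25 as n → ∞.
Successive powers of (x + 3) differ by 2, so the series converges when |x + 3|² · 7/25 < 1, i.e. |x + 3| < √(25/7). So R = 5√7/7.

R = 5√7/7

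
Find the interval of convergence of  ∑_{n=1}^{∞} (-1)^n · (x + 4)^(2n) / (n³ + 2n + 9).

[-5, -3]

Ratio test: |a_{n+1}/a_n| = (n³ + 2n + 9)/((n+1)³ + 2(n+1) + 9) → 1 as n → ∞.
Writing y = (x + 4)², the series in y has radius 1, so |x + 4| < √(1) = 1 and R = 1.
Check x = -3: absolute convergence follows by limit comparison with Σ 1/n³.
Endpoint x = -5: the terms are on the order of 1/n³, so the series converges absolutely by comparison with the p-series (p = 3 > 1).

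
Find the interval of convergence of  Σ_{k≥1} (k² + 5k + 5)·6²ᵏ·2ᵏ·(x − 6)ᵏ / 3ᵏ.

(143/24, 145/24)

Ratio test: |a_{k+1}/a_k| = [((k+1)² + 5(k+1) + 5)/(k² + 5k + 5)] · 36·2/3 → 24 as k → ∞.
Thus R = 1/(24) = 1/24.
Check x = 145/24: the k-th term does not approach 0; divergence by the term test.
At x = 143/24: the terms do not tend to 0, so the series diverges.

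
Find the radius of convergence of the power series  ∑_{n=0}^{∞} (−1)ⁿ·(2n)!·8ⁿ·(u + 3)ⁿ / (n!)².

R = 1/32

The ratio of consecutive coefficients is (2n+1)·(2n+2)/(n+1)² · 8 → 32.
Convergence for |u + 3| · 32 < 1, i.e. |u + 3| < 1/32. So R = 1/32.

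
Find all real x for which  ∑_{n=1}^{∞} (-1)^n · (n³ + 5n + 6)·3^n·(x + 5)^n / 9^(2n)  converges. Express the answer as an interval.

By the ratio test, |a_{n+1}/a_n| = [((n+1)³ + 5(n+1) + 6)/(n³ + 5n + 6)] · 3/81 → 1/27.
Convergence for |x + 5| · 1/27 < 1, i.e. |x + 5| < 27. So R = 27.
Endpoint x = 22: the n-th term does not approach 0; divergence by the term test.
Check x = -32: the terms have absolute value of order n³, which does not tend to 0, so the series diverges by the divergence test.

(-32, 22)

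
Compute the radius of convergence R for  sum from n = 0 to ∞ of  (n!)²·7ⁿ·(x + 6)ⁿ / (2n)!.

R = 4/7

By the ratio test, |a_{n+1}/a_n| = (n+1)²/[(2n+1)·(2n+2)] · 7 → 7/4.
The series converges when 7/4 · |x + 6| < 1, giving R = 4/7.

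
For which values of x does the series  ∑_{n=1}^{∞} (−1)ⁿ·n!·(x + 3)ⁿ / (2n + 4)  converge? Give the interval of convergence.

By the ratio test, |a_{n+1}/a_n| = (n+1) · (2n + 4)/(2(n+1) + 4) → ∞.
The ratio grows without bound, so the series diverges whenever (x + 3) ≠ 0; it converges only at x = -3. R = 0.

{-3}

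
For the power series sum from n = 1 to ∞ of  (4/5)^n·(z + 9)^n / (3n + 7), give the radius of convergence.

R = 5/4

The ratio of consecutive coefficients is [(3n + 7)/(3(n+1) + 7)] · 4/5 → 4/5.
Convergence for |z + 9| · 4/5 < 1, i.e. |z + 9| < 5/4. So R = 5/4.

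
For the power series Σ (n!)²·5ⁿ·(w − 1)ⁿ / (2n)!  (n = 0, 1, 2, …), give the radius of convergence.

Ratio test: |a_{n+1}/a_n| = (n+1)²/[(2n+1)·(2n+2)] · 5 → 5/4 as n → ∞.
Hence the series converges for |w − 1| < 1/(5/4) = 4/5, so the radius of convergence is 4/5.

R = 4/5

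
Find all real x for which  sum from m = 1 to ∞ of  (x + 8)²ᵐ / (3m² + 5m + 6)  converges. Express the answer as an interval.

Ratio test: |a_{m+1}/a_m| = (3m² + 5m + 6)/(3(m+1)² + 5(m+1) + 6) → 1 as m → ∞.
Successive powers of (x + 8) differ by 2, so the series converges when |x + 8|² · 1 < 1, i.e. |x + 8| < √(1) = 1. So R = 1.
When x = -7, absolute convergence follows by limit comparison with Σ 1/m².
At x = -9: the series is dominated by a constant times Σ 1/m², which converges (p = 2 > 1).

[-9, -7]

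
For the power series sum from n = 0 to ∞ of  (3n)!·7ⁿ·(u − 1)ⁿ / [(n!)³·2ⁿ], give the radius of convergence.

R = 2/189

Ratio test: |a_{n+1}/a_n| = (3n+1)·(3n+2)·(3n+3)/(n+1)³ · 7/2 → 189/2 as n → ∞.
The series converges when 189/2 · |u − 1| < 1, giving R = 2/189.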